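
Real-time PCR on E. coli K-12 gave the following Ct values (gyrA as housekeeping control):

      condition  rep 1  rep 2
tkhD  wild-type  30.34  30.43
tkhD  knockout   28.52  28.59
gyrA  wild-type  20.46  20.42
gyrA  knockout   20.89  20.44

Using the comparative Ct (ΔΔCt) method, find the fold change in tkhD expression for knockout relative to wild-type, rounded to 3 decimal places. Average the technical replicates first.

Mean Ct: tkhD wild-type 30.385; tkhD knockout 28.555; gyrA wild-type 20.440; gyrA knockout 20.665
ΔCt(wild-type) = 30.385 − 20.440 = 9.945
ΔCt(knockout) = 28.555 − 20.665 = 7.890
ΔΔCt = 7.890 − 9.945 = -2.055
Fold change = 2^(−(-2.055)) = 2^2.055 = 4.1554

4.155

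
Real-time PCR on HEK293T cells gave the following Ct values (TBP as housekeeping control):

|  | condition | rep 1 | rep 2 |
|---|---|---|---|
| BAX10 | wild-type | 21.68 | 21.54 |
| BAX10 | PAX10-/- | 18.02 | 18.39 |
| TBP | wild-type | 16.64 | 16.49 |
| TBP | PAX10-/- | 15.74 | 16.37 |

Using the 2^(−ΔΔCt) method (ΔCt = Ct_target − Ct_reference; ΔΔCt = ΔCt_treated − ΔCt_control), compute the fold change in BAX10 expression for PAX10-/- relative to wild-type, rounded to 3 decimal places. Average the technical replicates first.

Mean Ct: BAX10 wild-type 21.610; BAX10 PAX10-/- 18.205; TBP wild-type 16.565; TBP PAX10-/- 16.055
ΔCt(wild-type) = 21.610 − 16.565 = 5.045
ΔCt(PAX10-/-) = 18.205 − 16.055 = 2.150
ΔΔCt = 2.150 − 5.045 = -2.895
Fold change = 2^(−(-2.895)) = 2^2.895 = 7.4384

7.438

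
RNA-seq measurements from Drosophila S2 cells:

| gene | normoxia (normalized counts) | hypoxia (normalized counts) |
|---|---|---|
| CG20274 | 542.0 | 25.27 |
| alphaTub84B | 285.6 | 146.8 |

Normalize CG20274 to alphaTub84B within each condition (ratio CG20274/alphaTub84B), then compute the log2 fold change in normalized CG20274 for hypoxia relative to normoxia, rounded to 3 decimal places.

CG20274/alphaTub84B (normoxia) = 542.0 / 285.6 = 1.8978
CG20274/alphaTub84B (hypoxia) = 25.27 / 146.8 = 0.17214
Fold change = 0.17214 / 1.8978 = 0.0907
log2(0.0907) = -3.4627

-3.463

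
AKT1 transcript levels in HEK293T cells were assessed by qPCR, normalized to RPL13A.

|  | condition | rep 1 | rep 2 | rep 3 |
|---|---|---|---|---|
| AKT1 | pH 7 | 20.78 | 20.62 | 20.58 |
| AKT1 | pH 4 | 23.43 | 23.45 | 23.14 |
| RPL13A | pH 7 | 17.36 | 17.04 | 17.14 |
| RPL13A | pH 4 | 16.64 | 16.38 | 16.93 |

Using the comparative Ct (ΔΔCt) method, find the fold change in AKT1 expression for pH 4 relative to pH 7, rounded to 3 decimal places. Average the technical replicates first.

0.108

Mean Ct: AKT1 pH 7 20.660; AKT1 pH 4 23.340; RPL13A pH 7 17.180; RPL13A pH 4 16.650
ΔCt(pH 7) = 20.660 − 17.180 = 3.480
ΔCt(pH 4) = 23.340 − 16.650 = 6.690
ΔΔCt = 6.690 − 3.480 = 3.210
Fold change = 2^(−3.210) = 0.1081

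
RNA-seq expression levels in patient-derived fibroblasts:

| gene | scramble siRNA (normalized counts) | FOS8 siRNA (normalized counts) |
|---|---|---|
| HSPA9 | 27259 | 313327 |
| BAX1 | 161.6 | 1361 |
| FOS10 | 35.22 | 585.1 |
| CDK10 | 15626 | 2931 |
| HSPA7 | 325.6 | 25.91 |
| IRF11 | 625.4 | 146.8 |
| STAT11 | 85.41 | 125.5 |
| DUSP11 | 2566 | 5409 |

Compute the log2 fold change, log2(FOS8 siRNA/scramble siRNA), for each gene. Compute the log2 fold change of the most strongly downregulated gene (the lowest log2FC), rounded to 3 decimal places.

log2(313327/27259) = 3.523  (HSPA9)
log2(1361/161.6) = 3.074  (BAX1)
log2(585.1/35.22) = 4.054  (FOS10)
log2(2931/15626) = -2.414  (CDK10)
log2(25.91/325.6) = -3.652  (HSPA7)
log2(146.8/625.4) = -2.091  (IRF11)
log2(125.5/85.41) = 0.555  (STAT11)
log2(5409/2566) = 1.076  (DUSP11)
HSPA7 is most strongly downregulated.

-3.652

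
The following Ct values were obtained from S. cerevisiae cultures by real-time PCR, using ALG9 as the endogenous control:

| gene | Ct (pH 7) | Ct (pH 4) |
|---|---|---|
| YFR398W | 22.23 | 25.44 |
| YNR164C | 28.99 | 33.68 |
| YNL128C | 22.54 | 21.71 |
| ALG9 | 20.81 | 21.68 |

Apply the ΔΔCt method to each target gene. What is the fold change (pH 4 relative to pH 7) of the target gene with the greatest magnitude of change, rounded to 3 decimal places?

YFR398W: ΔΔCt = (25.44−21.68) − (22.23−20.81) = 3.76 − 1.42 = 2.34; fold change = 2^-2.34 = 0.198
YNR164C: ΔΔCt = (33.68−21.68) − (28.99−20.81) = 12.00 − 8.18 = 3.82; fold change = 2^-3.82 = 0.071
YNL128C: ΔΔCt = (21.71−21.68) − (22.54−20.81) = 0.03 − 1.73 = -1.70; fold change = 2^1.70 = 3.249
YNR164C has the largest |ΔΔCt| = 3.82.

0.071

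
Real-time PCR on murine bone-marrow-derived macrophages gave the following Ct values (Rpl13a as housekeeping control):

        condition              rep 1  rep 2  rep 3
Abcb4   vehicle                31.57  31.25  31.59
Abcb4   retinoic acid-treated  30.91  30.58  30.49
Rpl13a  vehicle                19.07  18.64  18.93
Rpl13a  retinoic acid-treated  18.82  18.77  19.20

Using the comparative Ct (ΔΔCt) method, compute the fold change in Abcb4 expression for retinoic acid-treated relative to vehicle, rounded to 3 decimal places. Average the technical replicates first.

1.815

Mean Ct: Abcb4 vehicle 31.470; Abcb4 retinoic acid-treated 30.660; Rpl13a vehicle 18.880; Rpl13a retinoic acid-treated 18.930
ΔCt(vehicle) = 31.470 − 18.880 = 12.590
ΔCt(retinoic acid-treated) = 30.660 − 18.930 = 11.730
ΔΔCt = 11.730 − 12.590 = -0.860
Fold change = 2^(−(-0.860)) = 2^0.860 = 1.8150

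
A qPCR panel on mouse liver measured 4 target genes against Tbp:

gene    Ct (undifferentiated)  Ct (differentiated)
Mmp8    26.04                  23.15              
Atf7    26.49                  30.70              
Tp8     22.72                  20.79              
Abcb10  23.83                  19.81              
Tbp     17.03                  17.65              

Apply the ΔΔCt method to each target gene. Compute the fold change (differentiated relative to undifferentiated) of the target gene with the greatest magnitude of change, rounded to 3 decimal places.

Mmp8: ΔΔCt = (23.15−17.65) − (26.04−17.03) = 5.50 − 9.01 = -3.51; fold change = 2^3.51 = 11.392
Atf7: ΔΔCt = (30.70−17.65) − (26.49−17.03) = 13.05 − 9.46 = 3.59; fold change = 2^-3.59 = 0.083
Tp8: ΔΔCt = (20.79−17.65) − (22.72−17.03) = 3.14 − 5.69 = -2.55; fold change = 2^2.55 = 5.856
Abcb10: ΔΔCt = (19.81−17.65) − (23.83−17.03) = 2.16 − 6.80 = -4.64; fold change = 2^4.64 = 24.933
Abcb10 has the largest |ΔΔCt| = 4.64.

24.933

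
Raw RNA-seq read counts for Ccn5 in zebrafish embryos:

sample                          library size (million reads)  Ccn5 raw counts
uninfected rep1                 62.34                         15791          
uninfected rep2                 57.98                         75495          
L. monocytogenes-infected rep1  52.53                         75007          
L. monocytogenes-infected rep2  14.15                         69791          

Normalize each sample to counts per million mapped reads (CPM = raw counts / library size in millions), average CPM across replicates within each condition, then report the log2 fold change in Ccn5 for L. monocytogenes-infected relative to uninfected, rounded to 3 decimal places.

CPM(uninfected rep1) = 15791 / 62.34 = 253.3045
CPM(uninfected rep2) = 75495 / 57.98 = 1302.0869
CPM(L. monocytogenes-infected rep1) = 75007 / 52.53 = 1427.8888
CPM(L. monocytogenes-infected rep2) = 69791 / 14.15 = 4932.2261
mean CPM(uninfected) = 777.6957; mean CPM(L. monocytogenes-infected) = 3180.0575
Fold change = 3180.0575 / 777.6957 = 4.08908
log2(4.08908) = 2.0318

2.032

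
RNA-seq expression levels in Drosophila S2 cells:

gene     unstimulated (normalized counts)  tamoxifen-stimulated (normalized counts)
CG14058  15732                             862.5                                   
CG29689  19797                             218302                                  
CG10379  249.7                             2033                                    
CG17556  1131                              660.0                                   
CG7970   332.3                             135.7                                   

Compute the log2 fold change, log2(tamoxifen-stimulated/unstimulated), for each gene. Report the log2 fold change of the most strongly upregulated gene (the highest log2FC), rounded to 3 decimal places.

log2(862.5/15732) = -4.189  (CG14058)
log2(218302/19797) = 3.463  (CG29689)
log2(2033/249.7) = 3.025  (CG10379)
log2(660.0/1131) = -0.777  (CG17556)
log2(135.7/332.3) = -1.292  (CG7970)
CG29689 is most strongly upregulated.

3.463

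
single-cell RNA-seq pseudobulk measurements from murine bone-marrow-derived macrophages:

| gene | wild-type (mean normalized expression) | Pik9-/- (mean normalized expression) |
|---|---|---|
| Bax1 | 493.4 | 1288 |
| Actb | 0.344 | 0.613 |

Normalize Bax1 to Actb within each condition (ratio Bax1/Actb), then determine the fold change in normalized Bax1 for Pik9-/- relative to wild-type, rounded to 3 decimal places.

1.465

Bax1/Actb (wild-type) = 493.4 / 0.344 = 1434.3
Bax1/Actb (Pik9-/-) = 1288 / 0.613 = 2101.1
Fold change = 2101.1 / 1434.3 = 1.4649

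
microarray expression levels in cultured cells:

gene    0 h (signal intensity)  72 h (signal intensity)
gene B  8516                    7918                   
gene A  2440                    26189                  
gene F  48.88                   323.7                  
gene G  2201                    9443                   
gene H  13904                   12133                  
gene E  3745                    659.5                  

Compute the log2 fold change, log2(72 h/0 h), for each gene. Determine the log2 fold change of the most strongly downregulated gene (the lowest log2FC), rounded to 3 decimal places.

log2(7918/8516) = -0.105  (gene B)
log2(26189/2440) = 3.424  (gene A)
log2(323.7/48.88) = 2.727  (gene F)
log2(9443/2201) = 2.101  (gene G)
log2(12133/13904) = -0.197  (gene H)
log2(659.5/3745) = -2.506  (gene E)
gene E is most strongly downregulated.

-2.506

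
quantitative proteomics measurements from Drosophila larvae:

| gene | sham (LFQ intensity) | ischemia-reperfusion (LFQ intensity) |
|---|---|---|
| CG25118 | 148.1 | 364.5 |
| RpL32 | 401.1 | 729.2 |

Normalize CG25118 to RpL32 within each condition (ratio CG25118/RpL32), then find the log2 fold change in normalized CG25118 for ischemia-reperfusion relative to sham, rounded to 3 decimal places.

CG25118/RpL32 (sham) = 148.1 / 401.1 = 0.36923
CG25118/RpL32 (ischemia-reperfusion) = 364.5 / 729.2 = 0.49986
Fold change = 0.49986 / 0.36923 = 1.3538
log2(1.3538) = 0.4370

0.437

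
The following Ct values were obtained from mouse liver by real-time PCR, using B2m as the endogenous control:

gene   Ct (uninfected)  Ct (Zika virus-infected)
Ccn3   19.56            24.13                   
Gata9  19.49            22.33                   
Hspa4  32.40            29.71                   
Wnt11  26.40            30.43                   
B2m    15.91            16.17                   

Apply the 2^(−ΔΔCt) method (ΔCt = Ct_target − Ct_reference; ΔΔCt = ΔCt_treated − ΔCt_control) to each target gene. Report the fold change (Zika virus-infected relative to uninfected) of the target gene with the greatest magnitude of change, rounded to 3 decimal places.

0.050

Ccn3: ΔΔCt = (24.13−16.17) − (19.56−15.91) = 7.96 − 3.65 = 4.31; fold change = 2^-4.31 = 0.050
Gata9: ΔΔCt = (22.33−16.17) − (19.49−15.91) = 6.16 − 3.58 = 2.58; fold change = 2^-2.58 = 0.167
Hspa4: ΔΔCt = (29.71−16.17) − (32.40−15.91) = 13.54 − 16.49 = -2.95; fold change = 2^2.95 = 7.727
Wnt11: ΔΔCt = (30.43−16.17) − (26.40−15.91) = 14.26 − 10.49 = 3.77; fold change = 2^-3.77 = 0.073
Ccn3 has the largest |ΔΔCt| = 4.31.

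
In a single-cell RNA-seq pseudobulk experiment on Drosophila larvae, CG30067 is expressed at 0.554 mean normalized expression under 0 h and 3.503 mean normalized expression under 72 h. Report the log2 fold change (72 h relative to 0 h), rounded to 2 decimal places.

2.66

Fold change = 3.503 / 0.554 = 6.3231
log2(6.3231) = 2.661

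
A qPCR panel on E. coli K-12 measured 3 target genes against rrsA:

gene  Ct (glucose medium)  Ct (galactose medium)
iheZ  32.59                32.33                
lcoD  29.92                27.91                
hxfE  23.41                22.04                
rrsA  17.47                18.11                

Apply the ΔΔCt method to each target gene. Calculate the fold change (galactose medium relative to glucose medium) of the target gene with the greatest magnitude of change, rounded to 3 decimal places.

6.277

iheZ: ΔΔCt = (32.33−18.11) − (32.59−17.47) = 14.22 − 15.12 = -0.90; fold change = 2^0.90 = 1.866
lcoD: ΔΔCt = (27.91−18.11) − (29.92−17.47) = 9.80 − 12.45 = -2.65; fold change = 2^2.65 = 6.277
hxfE: ΔΔCt = (22.04−18.11) − (23.41−17.47) = 3.93 − 5.94 = -2.01; fold change = 2^2.01 = 4.028
lcoD has the largest |ΔΔCt| = 2.65.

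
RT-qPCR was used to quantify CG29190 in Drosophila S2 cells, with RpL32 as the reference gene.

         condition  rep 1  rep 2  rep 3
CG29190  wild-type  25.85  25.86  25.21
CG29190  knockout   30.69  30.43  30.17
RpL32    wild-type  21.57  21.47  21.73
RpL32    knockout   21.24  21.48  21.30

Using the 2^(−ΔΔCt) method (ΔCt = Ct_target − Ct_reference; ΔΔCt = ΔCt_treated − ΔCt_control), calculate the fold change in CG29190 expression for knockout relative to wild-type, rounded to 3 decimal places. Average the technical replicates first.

Mean Ct: CG29190 wild-type 25.640; CG29190 knockout 30.430; RpL32 wild-type 21.590; RpL32 knockout 21.340
ΔCt(wild-type) = 25.640 − 21.590 = 4.050
ΔCt(knockout) = 30.430 − 21.340 = 9.090
ΔΔCt = 9.090 − 4.050 = 5.040
Fold change = 2^(−5.040) = 0.0304

0.030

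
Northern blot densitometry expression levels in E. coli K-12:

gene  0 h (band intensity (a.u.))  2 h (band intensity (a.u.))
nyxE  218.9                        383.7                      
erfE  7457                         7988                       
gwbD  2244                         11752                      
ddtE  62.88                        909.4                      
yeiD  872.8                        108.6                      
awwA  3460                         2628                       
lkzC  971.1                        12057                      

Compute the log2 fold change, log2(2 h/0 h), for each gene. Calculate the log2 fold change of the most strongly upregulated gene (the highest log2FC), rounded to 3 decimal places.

3.854

log2(383.7/218.9) = 0.810  (nyxE)
log2(7988/7457) = 0.099  (erfE)
log2(11752/2244) = 2.389  (gwbD)
log2(909.4/62.88) = 3.854  (ddtE)
log2(108.6/872.8) = -3.007  (yeiD)
log2(2628/3460) = -0.397  (awwA)
log2(12057/971.1) = 3.634  (lkzC)
ddtE is most strongly upregulated.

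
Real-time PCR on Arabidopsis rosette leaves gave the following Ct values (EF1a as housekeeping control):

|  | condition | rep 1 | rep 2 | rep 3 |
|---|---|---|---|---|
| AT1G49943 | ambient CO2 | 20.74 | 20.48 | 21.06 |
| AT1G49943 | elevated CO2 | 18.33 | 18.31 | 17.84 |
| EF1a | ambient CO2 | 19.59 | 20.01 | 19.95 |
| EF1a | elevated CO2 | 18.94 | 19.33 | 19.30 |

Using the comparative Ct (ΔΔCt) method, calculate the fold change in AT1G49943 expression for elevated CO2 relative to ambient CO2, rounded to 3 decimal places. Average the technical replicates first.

Mean Ct: AT1G49943 ambient CO2 20.760; AT1G49943 elevated CO2 18.160; EF1a ambient CO2 19.850; EF1a elevated CO2 19.190
ΔCt(ambient CO2) = 20.760 − 19.850 = 0.910
ΔCt(elevated CO2) = 18.160 − 19.190 = -1.030
ΔΔCt = -1.030 − 0.910 = -1.940
Fold change = 2^(−(-1.940)) = 2^1.940 = 3.8371

3.837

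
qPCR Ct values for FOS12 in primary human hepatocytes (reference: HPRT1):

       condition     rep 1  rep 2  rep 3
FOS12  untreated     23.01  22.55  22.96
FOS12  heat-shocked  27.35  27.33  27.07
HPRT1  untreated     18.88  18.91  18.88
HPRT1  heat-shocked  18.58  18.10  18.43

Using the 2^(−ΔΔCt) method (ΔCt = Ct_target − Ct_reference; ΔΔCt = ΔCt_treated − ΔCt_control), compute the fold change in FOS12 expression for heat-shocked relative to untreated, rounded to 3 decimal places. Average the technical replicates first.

0.033

Mean Ct: FOS12 untreated 22.840; FOS12 heat-shocked 27.250; HPRT1 untreated 18.890; HPRT1 heat-shocked 18.370
ΔCt(untreated) = 22.840 − 18.890 = 3.950
ΔCt(heat-shocked) = 27.250 − 18.370 = 8.880
ΔΔCt = 8.880 − 3.950 = 4.930
Fold change = 2^(−4.930) = 0.0328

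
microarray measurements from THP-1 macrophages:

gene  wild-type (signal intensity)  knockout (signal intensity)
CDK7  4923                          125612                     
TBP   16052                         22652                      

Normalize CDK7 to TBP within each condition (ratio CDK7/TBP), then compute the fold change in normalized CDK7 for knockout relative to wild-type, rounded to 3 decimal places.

18.081

CDK7/TBP (wild-type) = 4923 / 16052 = 0.30669
CDK7/TBP (knockout) = 125612 / 22652 = 5.5453
Fold change = 5.5453 / 0.30669 = 18.0811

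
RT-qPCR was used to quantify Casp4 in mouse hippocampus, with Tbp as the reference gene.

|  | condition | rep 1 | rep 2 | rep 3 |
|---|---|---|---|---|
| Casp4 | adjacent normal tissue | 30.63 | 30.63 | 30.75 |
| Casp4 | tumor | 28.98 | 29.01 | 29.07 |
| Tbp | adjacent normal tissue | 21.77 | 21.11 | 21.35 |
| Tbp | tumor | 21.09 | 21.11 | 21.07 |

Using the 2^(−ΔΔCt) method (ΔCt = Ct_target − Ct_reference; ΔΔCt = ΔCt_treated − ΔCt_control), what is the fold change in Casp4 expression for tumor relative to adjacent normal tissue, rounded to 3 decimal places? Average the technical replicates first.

2.514

Mean Ct: Casp4 adjacent normal tissue 30.670; Casp4 tumor 29.020; Tbp adjacent normal tissue 21.410; Tbp tumor 21.090
ΔCt(adjacent normal tissue) = 30.670 − 21.410 = 9.260
ΔCt(tumor) = 29.020 − 21.090 = 7.930
ΔΔCt = 7.930 − 9.260 = -1.330
Fold change = 2^(−(-1.330)) = 2^1.330 = 2.5140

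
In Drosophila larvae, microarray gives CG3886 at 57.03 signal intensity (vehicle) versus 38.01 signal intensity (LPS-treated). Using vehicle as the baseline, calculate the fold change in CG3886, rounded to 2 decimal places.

0.67

Fold change = 38.01 / 57.03 = 0.666
CG3886 is downregulated.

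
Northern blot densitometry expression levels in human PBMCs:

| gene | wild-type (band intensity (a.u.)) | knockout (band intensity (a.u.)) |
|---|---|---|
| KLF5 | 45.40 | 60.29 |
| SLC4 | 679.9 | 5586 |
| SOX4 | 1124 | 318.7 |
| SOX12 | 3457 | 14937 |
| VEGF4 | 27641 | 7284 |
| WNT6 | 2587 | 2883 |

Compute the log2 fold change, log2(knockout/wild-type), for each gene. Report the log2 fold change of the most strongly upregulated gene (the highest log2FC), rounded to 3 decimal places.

3.038

log2(60.29/45.40) = 0.409  (KLF5)
log2(5586/679.9) = 3.038  (SLC4)
log2(318.7/1124) = -1.818  (SOX4)
log2(14937/3457) = 2.111  (SOX12)
log2(7284/27641) = -1.924  (VEGF4)
log2(2883/2587) = 0.156  (WNT6)
SLC4 is most strongly upregulated.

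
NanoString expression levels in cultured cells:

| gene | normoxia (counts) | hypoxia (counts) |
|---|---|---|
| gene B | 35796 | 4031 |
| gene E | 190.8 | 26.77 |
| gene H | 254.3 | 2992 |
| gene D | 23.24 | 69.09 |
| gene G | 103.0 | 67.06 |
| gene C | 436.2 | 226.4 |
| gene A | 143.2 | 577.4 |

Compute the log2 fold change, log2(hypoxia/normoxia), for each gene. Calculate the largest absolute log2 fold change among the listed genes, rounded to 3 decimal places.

log2(4031/35796) = -3.151  (gene B)
log2(26.77/190.8) = -2.833  (gene E)
log2(2992/254.3) = 3.557  (gene H)
log2(69.09/23.24) = 1.572  (gene D)
log2(67.06/103.0) = -0.619  (gene G)
log2(226.4/436.2) = -0.946  (gene C)
log2(577.4/143.2) = 2.012  (gene A)
The largest magnitude belongs to gene H.

3.557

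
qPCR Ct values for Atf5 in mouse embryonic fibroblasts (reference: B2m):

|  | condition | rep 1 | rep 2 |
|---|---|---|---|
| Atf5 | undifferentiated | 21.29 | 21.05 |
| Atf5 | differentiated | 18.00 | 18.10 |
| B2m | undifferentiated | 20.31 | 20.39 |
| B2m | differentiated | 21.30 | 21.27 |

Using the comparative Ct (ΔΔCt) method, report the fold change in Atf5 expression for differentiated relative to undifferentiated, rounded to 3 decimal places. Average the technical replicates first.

Mean Ct: Atf5 undifferentiated 21.170; Atf5 differentiated 18.050; B2m undifferentiated 20.350; B2m differentiated 21.285
ΔCt(undifferentiated) = 21.170 − 20.350 = 0.820
ΔCt(differentiated) = 18.050 − 21.285 = -3.235
ΔΔCt = -3.235 − 0.820 = -4.055
Fold change = 2^(−(-4.055)) = 2^4.055 = 16.6217

16.622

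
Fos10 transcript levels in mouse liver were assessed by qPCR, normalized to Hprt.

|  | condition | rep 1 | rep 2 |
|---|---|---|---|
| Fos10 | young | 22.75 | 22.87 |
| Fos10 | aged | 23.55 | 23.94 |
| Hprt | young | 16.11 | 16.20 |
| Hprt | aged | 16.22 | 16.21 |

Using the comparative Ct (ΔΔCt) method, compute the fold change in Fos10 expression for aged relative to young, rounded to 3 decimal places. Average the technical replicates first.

0.545

Mean Ct: Fos10 young 22.810; Fos10 aged 23.745; Hprt young 16.155; Hprt aged 16.215
ΔCt(young) = 22.810 − 16.155 = 6.655
ΔCt(aged) = 23.745 − 16.215 = 7.530
ΔΔCt = 7.530 − 6.655 = 0.875
Fold change = 2^(−0.875) = 0.5453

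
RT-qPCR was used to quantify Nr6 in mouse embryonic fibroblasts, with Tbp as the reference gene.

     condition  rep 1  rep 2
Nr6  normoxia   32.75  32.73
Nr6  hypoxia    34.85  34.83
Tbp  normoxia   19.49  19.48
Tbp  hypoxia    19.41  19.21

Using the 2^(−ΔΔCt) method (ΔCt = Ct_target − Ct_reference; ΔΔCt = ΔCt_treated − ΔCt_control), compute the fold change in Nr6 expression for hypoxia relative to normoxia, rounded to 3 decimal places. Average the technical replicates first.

0.207

Mean Ct: Nr6 normoxia 32.740; Nr6 hypoxia 34.840; Tbp normoxia 19.485; Tbp hypoxia 19.310
ΔCt(normoxia) = 32.740 − 19.485 = 13.255
ΔCt(hypoxia) = 34.840 − 19.310 = 15.530
ΔΔCt = 15.530 − 13.255 = 2.275
Fold change = 2^(−2.275) = 0.2066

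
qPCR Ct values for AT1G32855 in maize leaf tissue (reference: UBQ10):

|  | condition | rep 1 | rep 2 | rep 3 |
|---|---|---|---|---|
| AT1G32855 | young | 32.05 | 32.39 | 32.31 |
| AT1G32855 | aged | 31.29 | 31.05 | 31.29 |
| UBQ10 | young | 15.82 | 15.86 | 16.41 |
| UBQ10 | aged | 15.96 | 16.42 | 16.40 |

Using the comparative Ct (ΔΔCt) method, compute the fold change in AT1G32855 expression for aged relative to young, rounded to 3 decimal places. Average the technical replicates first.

2.412

Mean Ct: AT1G32855 young 32.250; AT1G32855 aged 31.210; UBQ10 young 16.030; UBQ10 aged 16.260
ΔCt(young) = 32.250 − 16.030 = 16.220
ΔCt(aged) = 31.210 − 16.260 = 14.950
ΔΔCt = 14.950 − 16.220 = -1.270
Fold change = 2^(−(-1.270)) = 2^1.270 = 2.4116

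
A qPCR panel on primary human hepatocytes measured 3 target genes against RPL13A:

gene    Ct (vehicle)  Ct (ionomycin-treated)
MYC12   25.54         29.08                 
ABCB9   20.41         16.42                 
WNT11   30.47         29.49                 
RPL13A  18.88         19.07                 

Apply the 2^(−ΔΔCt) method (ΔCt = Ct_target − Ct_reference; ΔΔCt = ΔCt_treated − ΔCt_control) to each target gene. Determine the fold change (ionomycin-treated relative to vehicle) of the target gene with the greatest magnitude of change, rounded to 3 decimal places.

18.126

MYC12: ΔΔCt = (29.08−19.07) − (25.54−18.88) = 10.01 − 6.66 = 3.35; fold change = 2^-3.35 = 0.098
ABCB9: ΔΔCt = (16.42−19.07) − (20.41−18.88) = -2.65 − 1.53 = -4.18; fold change = 2^4.18 = 18.126
WNT11: ΔΔCt = (29.49−19.07) − (30.47−18.88) = 10.42 − 11.59 = -1.17; fold change = 2^1.17 = 2.250
ABCB9 has the largest |ΔΔCt| = 4.18.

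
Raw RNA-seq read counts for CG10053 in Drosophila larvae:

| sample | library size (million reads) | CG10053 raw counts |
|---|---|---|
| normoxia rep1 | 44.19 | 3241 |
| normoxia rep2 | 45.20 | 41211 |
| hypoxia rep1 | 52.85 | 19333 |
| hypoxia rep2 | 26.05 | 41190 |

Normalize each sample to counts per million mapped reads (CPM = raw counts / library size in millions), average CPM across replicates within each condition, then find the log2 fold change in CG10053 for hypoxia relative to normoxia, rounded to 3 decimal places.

CPM(normoxia rep1) = 3241 / 44.19 = 73.3424
CPM(normoxia rep2) = 41211 / 45.20 = 911.7478
CPM(hypoxia rep1) = 19333 / 52.85 = 365.8089
CPM(hypoxia rep2) = 41190 / 26.05 = 1581.1900
mean CPM(normoxia) = 492.5451; mean CPM(hypoxia) = 973.4995
Fold change = 973.4995 / 492.5451 = 1.97647
log2(1.97647) = 0.9829

0.983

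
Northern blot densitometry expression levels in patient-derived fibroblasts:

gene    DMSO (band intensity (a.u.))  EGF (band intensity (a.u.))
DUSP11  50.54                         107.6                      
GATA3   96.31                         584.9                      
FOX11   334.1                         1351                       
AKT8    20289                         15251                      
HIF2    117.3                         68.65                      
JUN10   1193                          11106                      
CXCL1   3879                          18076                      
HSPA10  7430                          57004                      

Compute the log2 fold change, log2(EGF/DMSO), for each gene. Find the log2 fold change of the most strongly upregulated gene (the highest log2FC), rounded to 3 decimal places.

3.219

log2(107.6/50.54) = 1.090  (DUSP11)
log2(584.9/96.31) = 2.602  (GATA3)
log2(1351/334.1) = 2.016  (FOX11)
log2(15251/20289) = -0.412  (AKT8)
log2(68.65/117.3) = -0.773  (HIF2)
log2(11106/1193) = 3.219  (JUN10)
log2(18076/3879) = 2.220  (CXCL1)
log2(57004/7430) = 2.940  (HSPA10)
JUN10 is most strongly upregulated.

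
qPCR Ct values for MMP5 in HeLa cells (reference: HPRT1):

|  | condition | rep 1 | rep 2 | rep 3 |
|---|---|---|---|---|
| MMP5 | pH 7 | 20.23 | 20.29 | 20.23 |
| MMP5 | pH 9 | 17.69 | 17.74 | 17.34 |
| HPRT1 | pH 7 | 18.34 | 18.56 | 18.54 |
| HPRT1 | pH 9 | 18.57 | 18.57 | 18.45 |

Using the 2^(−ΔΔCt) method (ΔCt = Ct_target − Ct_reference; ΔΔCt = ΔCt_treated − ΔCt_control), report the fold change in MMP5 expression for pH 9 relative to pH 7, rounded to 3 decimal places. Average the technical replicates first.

6.543

Mean Ct: MMP5 pH 7 20.250; MMP5 pH 9 17.590; HPRT1 pH 7 18.480; HPRT1 pH 9 18.530
ΔCt(pH 7) = 20.250 − 18.480 = 1.770
ΔCt(pH 9) = 17.590 − 18.530 = -0.940
ΔΔCt = -0.940 − 1.770 = -2.710
Fold change = 2^(−(-2.710)) = 2^2.710 = 6.5432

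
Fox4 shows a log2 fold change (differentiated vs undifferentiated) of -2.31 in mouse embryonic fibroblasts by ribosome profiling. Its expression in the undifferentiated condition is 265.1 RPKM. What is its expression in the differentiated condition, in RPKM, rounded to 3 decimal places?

53.460

Fold change = 2^(-2.31) = 0.2017
differentiated expression = 265.1 × 0.2017 = 53.460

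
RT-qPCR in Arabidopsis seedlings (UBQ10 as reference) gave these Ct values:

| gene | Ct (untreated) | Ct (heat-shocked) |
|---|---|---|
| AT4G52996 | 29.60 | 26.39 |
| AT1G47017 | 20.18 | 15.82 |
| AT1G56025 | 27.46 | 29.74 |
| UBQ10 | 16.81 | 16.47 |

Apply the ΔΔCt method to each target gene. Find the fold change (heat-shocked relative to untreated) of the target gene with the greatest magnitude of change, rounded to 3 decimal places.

AT4G52996: ΔΔCt = (26.39−16.47) − (29.60−16.81) = 9.92 − 12.79 = -2.87; fold change = 2^2.87 = 7.311
AT1G47017: ΔΔCt = (15.82−16.47) − (20.18−16.81) = -0.65 − 3.37 = -4.02; fold change = 2^4.02 = 16.223
AT1G56025: ΔΔCt = (29.74−16.47) − (27.46−16.81) = 13.27 − 10.65 = 2.62; fold change = 2^-2.62 = 0.163
AT1G47017 has the largest |ΔΔCt| = 4.02.

16.223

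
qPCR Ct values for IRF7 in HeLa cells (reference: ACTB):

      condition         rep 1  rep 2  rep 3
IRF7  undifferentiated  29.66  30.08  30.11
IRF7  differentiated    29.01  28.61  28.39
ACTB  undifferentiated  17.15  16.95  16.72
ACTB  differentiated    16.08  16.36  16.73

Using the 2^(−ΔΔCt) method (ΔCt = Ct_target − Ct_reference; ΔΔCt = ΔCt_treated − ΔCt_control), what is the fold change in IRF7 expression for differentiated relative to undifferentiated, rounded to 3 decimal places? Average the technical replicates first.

1.659

Mean Ct: IRF7 undifferentiated 29.950; IRF7 differentiated 28.670; ACTB undifferentiated 16.940; ACTB differentiated 16.390
ΔCt(undifferentiated) = 29.950 − 16.940 = 13.010
ΔCt(differentiated) = 28.670 − 16.390 = 12.280
ΔΔCt = 12.280 − 13.010 = -0.730
Fold change = 2^(−(-0.730)) = 2^0.730 = 1.6586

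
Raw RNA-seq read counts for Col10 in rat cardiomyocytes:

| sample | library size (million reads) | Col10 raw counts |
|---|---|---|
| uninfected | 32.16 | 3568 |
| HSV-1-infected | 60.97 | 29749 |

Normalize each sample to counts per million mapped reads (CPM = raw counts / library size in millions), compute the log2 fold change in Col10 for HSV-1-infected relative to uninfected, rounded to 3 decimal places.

CPM(uninfected) = 3568 / 32.16 = 110.9453
CPM(HSV-1-infected) = 29749 / 60.97 = 487.9285
Fold change = 487.9285 / 110.9453 = 4.39792
log2(4.39792) = 2.1368

2.137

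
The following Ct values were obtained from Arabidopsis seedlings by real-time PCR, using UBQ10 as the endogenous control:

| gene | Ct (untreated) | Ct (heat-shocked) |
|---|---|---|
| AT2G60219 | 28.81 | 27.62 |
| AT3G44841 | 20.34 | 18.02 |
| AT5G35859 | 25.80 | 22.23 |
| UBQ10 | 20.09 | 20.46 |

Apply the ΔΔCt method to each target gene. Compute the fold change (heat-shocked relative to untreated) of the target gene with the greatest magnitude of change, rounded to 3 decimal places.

15.348

AT2G60219: ΔΔCt = (27.62−20.46) − (28.81−20.09) = 7.16 − 8.72 = -1.56; fold change = 2^1.56 = 2.949
AT3G44841: ΔΔCt = (18.02−20.46) − (20.34−20.09) = -2.44 − 0.25 = -2.69; fold change = 2^2.69 = 6.453
AT5G35859: ΔΔCt = (22.23−20.46) − (25.80−20.09) = 1.77 − 5.71 = -3.94; fold change = 2^3.94 = 15.348
AT5G35859 has the largest |ΔΔCt| = 3.94.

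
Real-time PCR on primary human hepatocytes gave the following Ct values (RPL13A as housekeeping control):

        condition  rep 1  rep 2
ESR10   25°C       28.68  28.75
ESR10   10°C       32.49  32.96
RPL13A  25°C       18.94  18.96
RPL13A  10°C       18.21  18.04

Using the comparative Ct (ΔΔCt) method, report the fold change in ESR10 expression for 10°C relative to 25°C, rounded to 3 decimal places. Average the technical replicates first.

Mean Ct: ESR10 25°C 28.715; ESR10 10°C 32.725; RPL13A 25°C 18.950; RPL13A 10°C 18.125
ΔCt(25°C) = 28.715 − 18.950 = 9.765
ΔCt(10°C) = 32.725 − 18.125 = 14.600
ΔΔCt = 14.600 − 9.765 = 4.835
Fold change = 2^(−4.835) = 0.0350

0.035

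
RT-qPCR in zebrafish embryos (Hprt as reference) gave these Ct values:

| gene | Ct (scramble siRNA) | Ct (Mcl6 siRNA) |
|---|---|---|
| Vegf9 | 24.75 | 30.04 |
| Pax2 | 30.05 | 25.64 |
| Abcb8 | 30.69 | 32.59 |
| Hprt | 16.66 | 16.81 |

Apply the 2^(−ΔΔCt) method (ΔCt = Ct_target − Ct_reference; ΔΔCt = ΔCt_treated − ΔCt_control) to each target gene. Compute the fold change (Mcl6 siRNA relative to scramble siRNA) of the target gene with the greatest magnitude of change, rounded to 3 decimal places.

Vegf9: ΔΔCt = (30.04−16.81) − (24.75−16.66) = 13.23 − 8.09 = 5.14; fold change = 2^-5.14 = 0.028
Pax2: ΔΔCt = (25.64−16.81) − (30.05−16.66) = 8.83 − 13.39 = -4.56; fold change = 2^4.56 = 23.588
Abcb8: ΔΔCt = (32.59−16.81) − (30.69−16.66) = 15.78 − 14.03 = 1.75; fold change = 2^-1.75 = 0.297
Vegf9 has the largest |ΔΔCt| = 5.14.

0.028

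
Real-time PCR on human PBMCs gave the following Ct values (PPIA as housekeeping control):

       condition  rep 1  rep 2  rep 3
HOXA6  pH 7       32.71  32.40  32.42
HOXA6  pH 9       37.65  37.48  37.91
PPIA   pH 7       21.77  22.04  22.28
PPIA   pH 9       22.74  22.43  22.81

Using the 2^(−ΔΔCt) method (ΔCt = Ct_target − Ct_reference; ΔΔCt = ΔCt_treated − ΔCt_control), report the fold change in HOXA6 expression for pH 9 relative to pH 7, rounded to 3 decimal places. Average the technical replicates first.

0.043

Mean Ct: HOXA6 pH 7 32.510; HOXA6 pH 9 37.680; PPIA pH 7 22.030; PPIA pH 9 22.660
ΔCt(pH 7) = 32.510 − 22.030 = 10.480
ΔCt(pH 9) = 37.680 − 22.660 = 15.020
ΔΔCt = 15.020 − 10.480 = 4.540
Fold change = 2^(−4.540) = 0.0430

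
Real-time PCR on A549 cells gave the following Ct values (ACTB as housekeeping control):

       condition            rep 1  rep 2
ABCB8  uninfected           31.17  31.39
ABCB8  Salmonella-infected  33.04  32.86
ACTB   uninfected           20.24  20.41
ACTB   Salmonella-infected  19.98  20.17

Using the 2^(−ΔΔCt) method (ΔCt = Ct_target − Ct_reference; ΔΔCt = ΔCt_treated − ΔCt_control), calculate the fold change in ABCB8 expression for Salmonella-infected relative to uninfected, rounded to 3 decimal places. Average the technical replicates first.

0.264

Mean Ct: ABCB8 uninfected 31.280; ABCB8 Salmonella-infected 32.950; ACTB uninfected 20.325; ACTB Salmonella-infected 20.075
ΔCt(uninfected) = 31.280 − 20.325 = 10.955
ΔCt(Salmonella-infected) = 32.950 − 20.075 = 12.875
ΔΔCt = 12.875 − 10.955 = 1.920
Fold change = 2^(−1.920) = 0.2643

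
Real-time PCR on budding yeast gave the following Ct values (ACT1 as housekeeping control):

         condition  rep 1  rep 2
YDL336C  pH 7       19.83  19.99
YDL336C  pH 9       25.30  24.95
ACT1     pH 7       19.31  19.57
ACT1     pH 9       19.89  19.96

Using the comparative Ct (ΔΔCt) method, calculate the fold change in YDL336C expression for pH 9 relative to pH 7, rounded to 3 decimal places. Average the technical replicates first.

0.038

Mean Ct: YDL336C pH 7 19.910; YDL336C pH 9 25.125; ACT1 pH 7 19.440; ACT1 pH 9 19.925
ΔCt(pH 7) = 19.910 − 19.440 = 0.470
ΔCt(pH 9) = 25.125 − 19.925 = 5.200
ΔΔCt = 5.200 − 0.470 = 4.730
Fold change = 2^(−4.730) = 0.0377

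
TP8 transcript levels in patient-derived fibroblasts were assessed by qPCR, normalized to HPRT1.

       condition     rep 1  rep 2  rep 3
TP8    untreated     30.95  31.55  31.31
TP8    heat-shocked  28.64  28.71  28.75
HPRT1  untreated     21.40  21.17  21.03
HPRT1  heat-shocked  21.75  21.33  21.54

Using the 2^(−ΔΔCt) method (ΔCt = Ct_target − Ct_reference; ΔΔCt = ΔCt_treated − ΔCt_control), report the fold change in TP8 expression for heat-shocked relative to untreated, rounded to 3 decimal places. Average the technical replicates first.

Mean Ct: TP8 untreated 31.270; TP8 heat-shocked 28.700; HPRT1 untreated 21.200; HPRT1 heat-shocked 21.540
ΔCt(untreated) = 31.270 − 21.200 = 10.070
ΔCt(heat-shocked) = 28.700 − 21.540 = 7.160
ΔΔCt = 7.160 − 10.070 = -2.910
Fold change = 2^(−(-2.910)) = 2^2.910 = 7.5162

7.516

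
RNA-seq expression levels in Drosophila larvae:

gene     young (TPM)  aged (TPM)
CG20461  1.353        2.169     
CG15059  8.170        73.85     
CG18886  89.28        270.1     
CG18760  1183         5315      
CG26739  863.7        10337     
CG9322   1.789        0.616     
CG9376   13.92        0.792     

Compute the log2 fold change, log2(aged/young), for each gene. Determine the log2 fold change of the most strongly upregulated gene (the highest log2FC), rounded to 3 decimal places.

3.581

log2(2.169/1.353) = 0.681  (CG20461)
log2(73.85/8.170) = 3.176  (CG15059)
log2(270.1/89.28) = 1.597  (CG18886)
log2(5315/1183) = 2.168  (CG18760)
log2(10337/863.7) = 3.581  (CG26739)
log2(0.616/1.789) = -1.538  (CG9322)
log2(0.792/13.92) = -4.136  (CG9376)
CG26739 is most strongly upregulated.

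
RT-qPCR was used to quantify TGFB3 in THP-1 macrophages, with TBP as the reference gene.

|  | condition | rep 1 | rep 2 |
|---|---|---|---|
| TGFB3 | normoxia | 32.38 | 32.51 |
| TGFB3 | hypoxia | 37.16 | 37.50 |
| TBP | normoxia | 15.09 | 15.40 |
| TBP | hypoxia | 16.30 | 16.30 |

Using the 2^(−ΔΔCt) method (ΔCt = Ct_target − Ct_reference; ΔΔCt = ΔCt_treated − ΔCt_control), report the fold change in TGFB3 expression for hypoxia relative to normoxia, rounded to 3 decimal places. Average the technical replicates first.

0.070

Mean Ct: TGFB3 normoxia 32.445; TGFB3 hypoxia 37.330; TBP normoxia 15.245; TBP hypoxia 16.300
ΔCt(normoxia) = 32.445 − 15.245 = 17.200
ΔCt(hypoxia) = 37.330 − 16.300 = 21.030
ΔΔCt = 21.030 − 17.200 = 3.830
Fold change = 2^(−3.830) = 0.0703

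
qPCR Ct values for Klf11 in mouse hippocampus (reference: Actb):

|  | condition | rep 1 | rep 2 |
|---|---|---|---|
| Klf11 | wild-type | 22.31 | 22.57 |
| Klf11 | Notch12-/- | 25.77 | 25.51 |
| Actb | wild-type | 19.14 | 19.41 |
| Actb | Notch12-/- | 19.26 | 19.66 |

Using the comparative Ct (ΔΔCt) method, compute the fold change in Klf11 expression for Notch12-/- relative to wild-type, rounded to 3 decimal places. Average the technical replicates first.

Mean Ct: Klf11 wild-type 22.440; Klf11 Notch12-/- 25.640; Actb wild-type 19.275; Actb Notch12-/- 19.460
ΔCt(wild-type) = 22.440 − 19.275 = 3.165
ΔCt(Notch12-/-) = 25.640 − 19.460 = 6.180
ΔΔCt = 6.180 − 3.165 = 3.015
Fold change = 2^(−3.015) = 0.1237

0.124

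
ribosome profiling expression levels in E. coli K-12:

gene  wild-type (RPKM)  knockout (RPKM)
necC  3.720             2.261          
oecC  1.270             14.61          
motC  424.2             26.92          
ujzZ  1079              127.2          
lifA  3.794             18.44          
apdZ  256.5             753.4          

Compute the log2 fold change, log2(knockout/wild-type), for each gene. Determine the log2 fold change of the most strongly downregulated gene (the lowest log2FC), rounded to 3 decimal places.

-3.978

log2(2.261/3.720) = -0.718  (necC)
log2(14.61/1.270) = 3.524  (oecC)
log2(26.92/424.2) = -3.978  (motC)
log2(127.2/1079) = -3.085  (ujzZ)
log2(18.44/3.794) = 2.281  (lifA)
log2(753.4/256.5) = 1.554  (apdZ)
motC is most strongly downregulated.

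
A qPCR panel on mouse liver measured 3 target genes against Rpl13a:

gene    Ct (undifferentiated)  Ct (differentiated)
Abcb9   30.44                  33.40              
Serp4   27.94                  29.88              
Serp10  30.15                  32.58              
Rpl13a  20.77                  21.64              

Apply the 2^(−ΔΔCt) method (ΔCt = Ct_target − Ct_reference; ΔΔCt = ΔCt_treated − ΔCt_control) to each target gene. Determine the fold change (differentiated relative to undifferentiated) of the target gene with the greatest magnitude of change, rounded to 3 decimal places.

0.235

Abcb9: ΔΔCt = (33.40−21.64) − (30.44−20.77) = 11.76 − 9.67 = 2.09; fold change = 2^-2.09 = 0.235
Serp4: ΔΔCt = (29.88−21.64) − (27.94−20.77) = 8.24 − 7.17 = 1.07; fold change = 2^-1.07 = 0.476
Serp10: ΔΔCt = (32.58−21.64) − (30.15−20.77) = 10.94 − 9.38 = 1.56; fold change = 2^-1.56 = 0.339
Abcb9 has the largest |ΔΔCt| = 2.09.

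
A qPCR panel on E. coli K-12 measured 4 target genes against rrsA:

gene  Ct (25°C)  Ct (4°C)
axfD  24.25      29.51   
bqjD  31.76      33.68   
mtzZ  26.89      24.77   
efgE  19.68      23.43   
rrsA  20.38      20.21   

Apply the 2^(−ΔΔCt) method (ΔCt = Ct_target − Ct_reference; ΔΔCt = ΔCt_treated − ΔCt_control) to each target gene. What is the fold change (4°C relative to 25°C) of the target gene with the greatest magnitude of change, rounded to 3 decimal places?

axfD: ΔΔCt = (29.51−20.21) − (24.25−20.38) = 9.30 − 3.87 = 5.43; fold change = 2^-5.43 = 0.023
bqjD: ΔΔCt = (33.68−20.21) − (31.76−20.38) = 13.47 − 11.38 = 2.09; fold change = 2^-2.09 = 0.235
mtzZ: ΔΔCt = (24.77−20.21) − (26.89−20.38) = 4.56 − 6.51 = -1.95; fold change = 2^1.95 = 3.864
efgE: ΔΔCt = (23.43−20.21) − (19.68−20.38) = 3.22 − (-0.70) = 3.92; fold change = 2^-3.92 = 0.066
axfD has the largest |ΔΔCt| = 5.43.

0.023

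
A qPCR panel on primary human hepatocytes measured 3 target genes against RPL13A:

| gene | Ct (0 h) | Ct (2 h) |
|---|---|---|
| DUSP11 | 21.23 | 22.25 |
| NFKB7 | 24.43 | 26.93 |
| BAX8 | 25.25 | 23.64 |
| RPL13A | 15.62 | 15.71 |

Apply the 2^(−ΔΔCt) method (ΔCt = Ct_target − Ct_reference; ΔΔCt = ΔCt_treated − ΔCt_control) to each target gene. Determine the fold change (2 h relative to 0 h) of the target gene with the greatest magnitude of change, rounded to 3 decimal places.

DUSP11: ΔΔCt = (22.25−15.71) − (21.23−15.62) = 6.54 − 5.61 = 0.93; fold change = 2^-0.93 = 0.525
NFKB7: ΔΔCt = (26.93−15.71) − (24.43−15.62) = 11.22 − 8.81 = 2.41; fold change = 2^-2.41 = 0.188
BAX8: ΔΔCt = (23.64−15.71) − (25.25−15.62) = 7.93 − 9.63 = -1.70; fold change = 2^1.70 = 3.249
NFKB7 has the largest |ΔΔCt| = 2.41.

0.188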